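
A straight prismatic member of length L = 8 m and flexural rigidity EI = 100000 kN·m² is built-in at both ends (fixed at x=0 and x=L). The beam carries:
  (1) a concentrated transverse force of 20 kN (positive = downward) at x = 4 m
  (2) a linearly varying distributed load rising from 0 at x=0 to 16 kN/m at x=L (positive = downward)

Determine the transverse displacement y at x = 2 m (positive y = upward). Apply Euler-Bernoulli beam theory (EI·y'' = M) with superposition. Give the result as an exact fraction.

Load 1 — point force P=20 kN at a=4 m (b=L-a=4):
  y_1 = -Pb²x²(3aL-(3a+b)x)/(6L³EI)  [x≤a] = -20·4²·2²·(3·4·8-(3·4+4)·2)/(6·8³·100000) = -1/3750 m
Load 2 — triangular load w₀=16 kN/m (0→w₀ over full span):
  y_2 = -w₀x²(L-x)²(x+2L)/(120LEI) = -16·2²·(8-2)²·(2+2·8)/(120·8·100000) = -27/62500 m
Superposition: y = Σ y_i = -131/187500 m ≈ -0.000699 m

y(2) = -131/187500 m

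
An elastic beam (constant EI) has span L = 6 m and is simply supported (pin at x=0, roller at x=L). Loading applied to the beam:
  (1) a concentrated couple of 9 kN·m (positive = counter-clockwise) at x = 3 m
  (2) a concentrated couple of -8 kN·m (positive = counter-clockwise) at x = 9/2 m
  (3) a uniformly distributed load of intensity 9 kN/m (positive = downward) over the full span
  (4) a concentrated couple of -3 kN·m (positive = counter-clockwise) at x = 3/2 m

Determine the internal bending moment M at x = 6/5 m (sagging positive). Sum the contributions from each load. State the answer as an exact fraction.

M(6/5) = 638/25 kN·m

Load 1 — applied couple M₀=9 kN·m at a=3 m (b=L-a=3):
  M_1 = M₀x/L  [x≤a] = 9·(6/5)/6 = 9/5 kN·m
Load 2 — applied couple M₀=-8 kN·m at a=9/2 m (b=L-a=3/2):
  M_2 = M₀x/L  [x≤a] = (-8)·(6/5)/6 = -8/5 kN·m
Load 3 — uniform load w=9 kN/m over full span:
  M_3 = wx(L-x)/2 = 9·(6/5)·(6-(6/5))/2 = 648/25 kN·m
Load 4 — applied couple M₀=-3 kN·m at a=3/2 m (b=L-a=9/2):
  M_4 = M₀x/L  [x≤a] = (-3)·(6/5)/6 = -3/5 kN·m
Superposition: M = Σ M_i = 638/25 kN·m ≈ 25.520000 kN·m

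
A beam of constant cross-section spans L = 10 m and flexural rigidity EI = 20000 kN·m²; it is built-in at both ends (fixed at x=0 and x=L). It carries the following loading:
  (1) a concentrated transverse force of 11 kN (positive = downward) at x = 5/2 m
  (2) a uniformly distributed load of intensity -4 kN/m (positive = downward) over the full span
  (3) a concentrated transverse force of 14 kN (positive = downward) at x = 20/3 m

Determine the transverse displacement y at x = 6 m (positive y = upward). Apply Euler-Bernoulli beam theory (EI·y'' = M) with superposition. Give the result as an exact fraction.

y(6) = 41/48000 m

Load 1 — point force P=11 kN at a=5/2 m (b=L-a=15/2):
  y_1 = -Pa²(L-x)²(3bL-(3b+a)(L-x))/(6L³EI)  [x>a] = -11·(5/2)²·(10-6)²·(3·(15/2)·10-(3·(15/2)+(5/2))·(10-6))/(6·10³·20000) = -11/9600 m
Load 2 — uniform load w=-4 kN/m over full span:
  y_2 = -wx²(L-x)²/(24EI) = -(-4)·6²·(10-6)²/(24·20000) = 3/625 m
Load 3 — point force P=14 kN at a=20/3 m (b=L-a=10/3):
  y_3 = -Pb²x²(3aL-(3a+b)x)/(6L³EI)  [x≤a] = -14·(10/3)²·6²·(3·(20/3)·10-(3·(20/3)+(10/3))·6)/(6·10³·20000) = -7/2500 m
Superposition: y = Σ y_i = 41/48000 m ≈ 0.000854 m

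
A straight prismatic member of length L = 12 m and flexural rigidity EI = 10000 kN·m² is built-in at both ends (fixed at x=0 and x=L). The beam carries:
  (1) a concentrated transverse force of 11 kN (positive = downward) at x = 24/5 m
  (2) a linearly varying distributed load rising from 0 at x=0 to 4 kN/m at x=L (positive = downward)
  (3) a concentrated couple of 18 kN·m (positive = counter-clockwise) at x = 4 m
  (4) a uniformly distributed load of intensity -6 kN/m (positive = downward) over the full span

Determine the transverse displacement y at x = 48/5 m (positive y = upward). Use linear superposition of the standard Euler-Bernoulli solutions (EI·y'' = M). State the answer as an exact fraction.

y(48/5) = 66663/9765625 m

Load 1 — point force P=11 kN at a=24/5 m (b=L-a=36/5):
  y_1 = -Pa²(L-x)²(3bL-(3b+a)(L-x))/(6L³EI)  [x>a] = -11·(24/5)²·(12-(48/5))²·(3·(36/5)·12-(3·(36/5)+(24/5))·(12-(48/5)))/(6·12³·10000) = -26928/9765625 m
Load 2 — triangular load w₀=4 kN/m (0→w₀ over full span):
  y_2 = -w₀x²(L-x)²(x+2L)/(120LEI) = -4·(48/5)²·(12-(48/5))²·((48/5)+2·12)/(120·12·10000) = -48384/9765625 m
Load 3 — applied couple M₀=18 kN·m at a=4 m (b=L-a=8):
  y_3 = (R_Ax³/6 - M_Ax²/2 - M₀(x-a)²/2)/EI  [x>a] with R_A=2, M_A=0 = (2·(48/5)³/6 - 0·(48/5)²/2 - 18·((48/5)-4)²/2)/10000 = 99/78125 m
Load 4 — uniform load w=-6 kN/m over full span:
  y_4 = -wx²(L-x)²/(24EI) = -(-6)·(48/5)²·(12-(48/5))²/(24·10000) = 5184/390625 m
Superposition: y = Σ y_i = 66663/9765625 m ≈ 0.006826 m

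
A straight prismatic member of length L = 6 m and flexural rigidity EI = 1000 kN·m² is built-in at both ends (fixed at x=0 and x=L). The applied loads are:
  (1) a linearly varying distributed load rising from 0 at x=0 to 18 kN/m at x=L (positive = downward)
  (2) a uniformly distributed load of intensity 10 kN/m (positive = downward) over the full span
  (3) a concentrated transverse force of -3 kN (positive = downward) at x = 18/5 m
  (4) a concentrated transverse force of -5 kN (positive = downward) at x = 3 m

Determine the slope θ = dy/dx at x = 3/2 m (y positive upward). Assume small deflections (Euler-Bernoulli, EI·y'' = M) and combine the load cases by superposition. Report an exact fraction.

θ(3/2) = -439461/16000000 rad

Load 1 — triangular load w₀=18 kN/m (0→w₀ over full span):
  θ_1 = -w₀(2x(L-x)(L-2x)(x+2L)+x²(L-x)²)/(120LEI) = -18·(2·(3/2)·(6-(3/2))·(6-2·(3/2))·((3/2)+2·6)+(3/2)²·(6-(3/2))²)/(120·6·1000) = -9477/640000 rad
Load 2 — uniform load w=10 kN/m over full span:
  θ_2 = -wx(L-x)(L-2x)/(12EI) = -10·(3/2)·(6-(3/2))·(6-2·(3/2))/(12·1000) = -27/1600 rad
Load 3 — point force P=-3 kN at a=18/5 m (b=L-a=12/5):
  θ_3 = -Pb²x(2aL-(3a+b)x)/(2L³EI)  [x≤a] = -(-3)·(12/5)²·(3/2)·(2·(18/5)·6-(3·(18/5)+(12/5))·(3/2))/(2·6³·1000) = 351/250000 rad
Load 4 — point force P=-5 kN at a=3 m (b=L-a=3):
  θ_4 = -Pb²x(2aL-(3a+b)x)/(2L³EI)  [x≤a] = -(-5)·3²·(3/2)·(2·3·6-(3·3+3)·(3/2))/(2·6³·1000) = 9/3200 rad
Superposition: θ = Σ θ_i = -439461/16000000 rad ≈ -0.027466 rad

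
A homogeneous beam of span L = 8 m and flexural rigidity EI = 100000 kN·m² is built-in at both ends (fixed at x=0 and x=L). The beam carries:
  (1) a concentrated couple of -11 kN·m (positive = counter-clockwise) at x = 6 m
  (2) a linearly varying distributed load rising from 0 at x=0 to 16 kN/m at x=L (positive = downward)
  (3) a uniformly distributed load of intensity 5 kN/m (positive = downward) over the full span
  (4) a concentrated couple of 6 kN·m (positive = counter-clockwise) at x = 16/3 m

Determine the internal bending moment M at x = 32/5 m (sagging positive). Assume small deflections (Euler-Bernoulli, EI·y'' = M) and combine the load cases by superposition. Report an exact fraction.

Load 1 — applied couple M₀=-11 kN·m at a=6 m (b=L-a=2):
  M_1 = R_Ax - M_A - M₀  [x>a] with R_A=-99/64, M_A=-55/16 = (-99/64)·(32/5) - (-55/16) - (-11) = 363/80 kN·m
Load 2 — triangular load w₀=16 kN/m (0→w₀ over full span):
  M_2 = 3w₀Lx/20 - w₀L²/30 - w₀x³/(6L) = 3·16·8·(32/5)/20 - 16·8²/30 - 16·(32/5)³/(6·8) = 512/375 kN·m
Load 3 — uniform load w=5 kN/m over full span:
  M_3 = wLx/2 - wL²/12 - wx²/2 = 5·8·(32/5)/2 - 5·8²/12 - 5·(32/5)²/2 = -16/15 kN·m
Load 4 — applied couple M₀=6 kN·m at a=16/3 m (b=L-a=8/3):
  M_4 = R_Ax - M_A - M₀  [x>a] with R_A=1, M_A=2 = 1·(32/5) - 2 - 6 = -8/5 kN·m
Superposition: M = Σ M_i = 19417/6000 kN·m ≈ 3.236167 kN·m

M(32/5) = 19417/6000 kN·m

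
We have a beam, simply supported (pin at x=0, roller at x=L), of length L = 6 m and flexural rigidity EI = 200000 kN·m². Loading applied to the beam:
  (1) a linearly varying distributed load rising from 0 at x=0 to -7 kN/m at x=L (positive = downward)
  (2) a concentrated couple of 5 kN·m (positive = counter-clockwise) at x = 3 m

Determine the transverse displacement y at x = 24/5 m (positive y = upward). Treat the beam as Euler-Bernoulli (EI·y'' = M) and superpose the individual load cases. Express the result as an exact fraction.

Load 1 — triangular load w₀=-7 kN/m (0→w₀ over full span):
  y_1 = -w₀x(7L⁴-10L²x²+3x⁴)/(360LEI) = -(-7)·(24/5)·(7·6⁴-10·6²·(24/5)²+3·(24/5)⁴)/(360·6·200000) = 72009/390625000 m
Load 2 — applied couple M₀=5 kN·m at a=3 m (b=L-a=3):
  y_2 = (M₀x³/(6L)-M₀(x-a)²/2+C₁x)/EI  [x>a] with C₁=M₀(3b²-L²)/(6L)=-5/4 = (5·(24/5)³/(6·6)-5·((24/5)-3)²/2+(-5/4)·(24/5))/200000 = 63/10000000 m
Superposition: y = Σ y_i = 1191519/6250000000 m ≈ 0.000191 m

y(24/5) = 1191519/6250000000 m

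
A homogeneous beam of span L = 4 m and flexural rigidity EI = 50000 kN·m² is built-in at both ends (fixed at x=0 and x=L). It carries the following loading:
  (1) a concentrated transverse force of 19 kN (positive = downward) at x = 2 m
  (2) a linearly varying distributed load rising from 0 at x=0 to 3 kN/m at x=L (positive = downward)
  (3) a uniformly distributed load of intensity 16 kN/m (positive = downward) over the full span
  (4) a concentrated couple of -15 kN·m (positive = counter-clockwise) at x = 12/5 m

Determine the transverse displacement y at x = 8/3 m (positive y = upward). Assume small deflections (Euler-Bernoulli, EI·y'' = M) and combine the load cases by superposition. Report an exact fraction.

Load 1 — point force P=19 kN at a=2 m (b=L-a=2):
  y_1 = -Pa²(L-x)²(3bL-(3b+a)(L-x))/(6L³EI)  [x>a] = -19·2²·(4-(8/3))²·(3·2·4-(3·2+2)·(4-(8/3)))/(6·4³·50000) = -19/202500 m
Load 2 — triangular load w₀=3 kN/m (0→w₀ over full span):
  y_2 = -w₀x²(L-x)²(x+2L)/(120LEI) = -3·(8/3)²·(4-(8/3))²·((8/3)+2·4)/(120·4·50000) = -64/3796875 m
Load 3 — uniform load w=16 kN/m over full span:
  y_3 = -wx²(L-x)²/(24EI) = -16·(8/3)²·(4-(8/3))²/(24·50000) = -128/759375 m
Load 4 — applied couple M₀=-15 kN·m at a=12/5 m (b=L-a=8/5):
  y_4 = (R_Ax³/6 - M_Ax²/2 - M₀(x-a)²/2)/EI  [x>a] with R_A=-27/5, M_A=-24/5 = ((-27/5)·(8/3)³/6 - (-24/5)·(8/3)²/2 - (-15)·((8/3)-(12/5))²/2)/50000 = 1/93750 m
Superposition: y = Σ y_i = -4079/15187500 m ≈ -0.000269 m

y(8/3) = -4079/15187500 m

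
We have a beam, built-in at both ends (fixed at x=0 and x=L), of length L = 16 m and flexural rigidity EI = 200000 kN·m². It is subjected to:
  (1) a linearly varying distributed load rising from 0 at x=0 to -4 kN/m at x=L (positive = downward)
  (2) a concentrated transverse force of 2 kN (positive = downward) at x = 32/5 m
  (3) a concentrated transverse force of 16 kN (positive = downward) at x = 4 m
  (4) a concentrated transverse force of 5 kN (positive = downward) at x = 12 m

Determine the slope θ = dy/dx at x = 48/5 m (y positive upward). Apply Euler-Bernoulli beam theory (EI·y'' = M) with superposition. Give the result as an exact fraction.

Load 1 — triangular load w₀=-4 kN/m (0→w₀ over full span):
  θ_1 = -w₀(2x(L-x)(L-2x)(x+2L)+x²(L-x)²)/(120LEI) = -(-4)·(2·(48/5)·(16-(48/5))·(16-2·(48/5))·((48/5)+2·16)+(48/5)²·(16-(48/5))²)/(120·16·200000) = -256/1953125 rad
Load 2 — point force P=2 kN at a=32/5 m (b=L-a=48/5):
  θ_2 = Pa²(L-x)(2bL-(3b+a)(L-x))/(2L³EI)  [x>a] = 2·(32/5)²·(16-(48/5))·(2·(48/5)·16-(3·(48/5)+(32/5))·(16-(48/5)))/(2·16³·200000) = 256/9765625 rad
Load 3 — point force P=16 kN at a=4 m (b=L-a=12):
  θ_3 = Pa²(L-x)(2bL-(3b+a)(L-x))/(2L³EI)  [x>a] = 16·4²·(16-(48/5))·(2·12·16-(3·12+4)·(16-(48/5)))/(2·16³·200000) = 2/15625 rad
Load 4 — point force P=5 kN at a=12 m (b=L-a=4):
  θ_4 = -Pb²x(2aL-(3a+b)x)/(2L³EI)  [x≤a] = -5·4²·(48/5)·(2·12·16-(3·12+4)·(48/5))/(2·16³·200000) = 0 rad
Superposition: θ = Σ θ_i = 226/9765625 rad ≈ 0.000023 rad

θ(48/5) = 226/9765625 rad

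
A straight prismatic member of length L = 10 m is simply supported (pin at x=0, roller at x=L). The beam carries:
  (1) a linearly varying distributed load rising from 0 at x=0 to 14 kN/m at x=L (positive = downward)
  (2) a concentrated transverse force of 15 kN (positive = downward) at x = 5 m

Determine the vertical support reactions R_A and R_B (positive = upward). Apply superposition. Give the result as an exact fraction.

R_A = 185/6 kN, R_B = 325/6 kN

Load 1 — triangular load w₀=14 kN/m (0→w₀ over full span):
  R_A = w₀L/6 = 14·10/6 = 70/3 kN
  R_B = w₀L/3 = 14·10/3 = 140/3 kN
Load 2 — point force P=15 kN at a=5 m (b=L-a=5):
  R_A = Pb/L = 15·5/10 = 15/2 kN
  R_B = Pa/L = 15·5/10 = 15/2 kN
Superposition: R_A = 185/6 kN, R_B = 325/6 kN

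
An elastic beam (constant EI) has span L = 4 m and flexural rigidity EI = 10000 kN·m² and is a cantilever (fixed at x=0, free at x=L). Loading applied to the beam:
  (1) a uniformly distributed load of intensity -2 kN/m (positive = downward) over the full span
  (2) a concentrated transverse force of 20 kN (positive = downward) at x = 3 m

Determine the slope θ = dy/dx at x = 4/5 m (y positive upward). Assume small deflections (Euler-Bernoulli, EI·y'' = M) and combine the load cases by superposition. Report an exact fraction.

Load 1 — uniform load w=-2 kN/m over full span:
  θ_1 = -wx(x²-3Lx+3L²)/(6EI) = -(-2)·(4/5)·((4/5)²-3·4·(4/5)+3·4²)/(6·10000) = 244/234375 rad
Load 2 — point force P=20 kN at a=3 m (b=L-a=1):
  θ_2 = -Px(2a-x)/(2EI)  [x≤a] = -20·(4/5)·(2·3-(4/5))/(2·10000) = -13/3125 rad
Superposition: θ = Σ θ_i = -731/234375 rad ≈ -0.003119 rad

θ(4/5) = -731/234375 rad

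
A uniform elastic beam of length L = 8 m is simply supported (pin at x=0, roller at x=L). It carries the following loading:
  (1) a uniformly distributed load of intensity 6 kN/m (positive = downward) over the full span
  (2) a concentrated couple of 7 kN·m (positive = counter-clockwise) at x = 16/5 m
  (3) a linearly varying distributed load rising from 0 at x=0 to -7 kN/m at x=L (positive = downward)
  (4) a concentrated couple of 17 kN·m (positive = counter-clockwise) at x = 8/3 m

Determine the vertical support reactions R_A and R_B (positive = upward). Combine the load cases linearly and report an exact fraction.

Load 1 — uniform load w=6 kN/m over full span:
  R_A = wL/2 = 6·8/2 = 24 kN
  R_B = wL/2 = 6·8/2 = 24 kN
Load 2 — applied couple M₀=7 kN·m at a=16/5 m (b=L-a=24/5):
  R_A = M₀/L = 7/8 kN
  R_B = -M₀/L = -7/8 kN
Load 3 — triangular load w₀=-7 kN/m (0→w₀ over full span):
  R_A = w₀L/6 = (-7)·8/6 = -28/3 kN
  R_B = w₀L/3 = (-7)·8/3 = -56/3 kN
Load 4 — applied couple M₀=17 kN·m at a=8/3 m (b=L-a=16/3):
  R_A = M₀/L = 17/8 kN
  R_B = -M₀/L = -17/8 kN
Superposition: R_A = 53/3 kN, R_B = 7/3 kN

R_A = 53/3 kN, R_B = 7/3 kN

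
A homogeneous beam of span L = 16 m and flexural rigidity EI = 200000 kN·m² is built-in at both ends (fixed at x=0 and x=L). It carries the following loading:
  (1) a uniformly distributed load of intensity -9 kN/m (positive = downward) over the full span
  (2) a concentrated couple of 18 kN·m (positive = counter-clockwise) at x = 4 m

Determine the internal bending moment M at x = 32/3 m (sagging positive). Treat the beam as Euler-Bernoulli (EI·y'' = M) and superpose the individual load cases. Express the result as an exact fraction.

Load 1 — uniform load w=-9 kN/m over full span:
  M_1 = wLx/2 - wL²/12 - wx²/2 = (-9)·16·(32/3)/2 - (-9)·16²/12 - (-9)·(32/3)²/2 = -64 kN·m
Load 2 — applied couple M₀=18 kN·m at a=4 m (b=L-a=12):
  M_2 = R_Ax - M_A - M₀  [x>a] with R_A=81/64, M_A=-27/8 = (81/64)·(32/3) - (-27/8) - 18 = -9/8 kN·m
Superposition: M = Σ M_i = -521/8 kN·m ≈ -65.125000 kN·m

M(32/3) = -521/8 kN·m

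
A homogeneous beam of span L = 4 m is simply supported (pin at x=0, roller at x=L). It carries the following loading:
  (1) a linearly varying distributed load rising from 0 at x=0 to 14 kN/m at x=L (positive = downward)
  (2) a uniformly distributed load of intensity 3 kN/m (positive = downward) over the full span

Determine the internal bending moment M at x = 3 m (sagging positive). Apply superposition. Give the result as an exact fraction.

Load 1 — triangular load w₀=14 kN/m (0→w₀ over full span):
  M_1 = w₀Lx/6 - w₀x³/(6L) = 14·4·3/6 - 14·3³/(6·4) = 49/4 kN·m
Load 2 — uniform load w=3 kN/m over full span:
  M_2 = wx(L-x)/2 = 3·3·(4-3)/2 = 9/2 kN·m
Superposition: M = Σ M_i = 67/4 kN·m ≈ 16.750000 kN·m

M(3) = 67/4 kN·m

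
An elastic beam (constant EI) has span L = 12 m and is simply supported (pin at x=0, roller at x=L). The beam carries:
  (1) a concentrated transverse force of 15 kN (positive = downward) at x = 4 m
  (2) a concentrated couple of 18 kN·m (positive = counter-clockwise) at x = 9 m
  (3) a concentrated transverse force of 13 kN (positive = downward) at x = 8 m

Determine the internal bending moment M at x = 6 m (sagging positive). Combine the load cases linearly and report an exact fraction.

M(6) = 65 kN·m

Load 1 — point force P=15 kN at a=4 m (b=L-a=8):
  M_1 = Pa(L-x)/L  [x>a] = 15·4·(12-6)/12 = 30 kN·m
Load 2 — applied couple M₀=18 kN·m at a=9 m (b=L-a=3):
  M_2 = M₀x/L  [x≤a] = 18·6/12 = 9 kN·m
Load 3 — point force P=13 kN at a=8 m (b=L-a=4):
  M_3 = Pbx/L  [x≤a] = 13·4·6/12 = 26 kN·m
Superposition: M = Σ M_i = 65 kN·m ≈ 65.000000 kN·m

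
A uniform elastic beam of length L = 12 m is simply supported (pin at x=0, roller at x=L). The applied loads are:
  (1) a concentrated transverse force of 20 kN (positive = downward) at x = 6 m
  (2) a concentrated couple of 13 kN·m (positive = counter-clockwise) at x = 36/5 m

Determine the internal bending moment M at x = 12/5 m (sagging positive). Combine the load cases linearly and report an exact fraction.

Load 1 — point force P=20 kN at a=6 m (b=L-a=6):
  M_1 = Pbx/L  [x≤a] = 20·6·(12/5)/12 = 24 kN·m
Load 2 — applied couple M₀=13 kN·m at a=36/5 m (b=L-a=24/5):
  M_2 = M₀x/L  [x≤a] = 13·(12/5)/12 = 13/5 kN·m
Superposition: M = Σ M_i = 133/5 kN·m ≈ 26.600000 kN·m

M(12/5) = 133/5 kN·m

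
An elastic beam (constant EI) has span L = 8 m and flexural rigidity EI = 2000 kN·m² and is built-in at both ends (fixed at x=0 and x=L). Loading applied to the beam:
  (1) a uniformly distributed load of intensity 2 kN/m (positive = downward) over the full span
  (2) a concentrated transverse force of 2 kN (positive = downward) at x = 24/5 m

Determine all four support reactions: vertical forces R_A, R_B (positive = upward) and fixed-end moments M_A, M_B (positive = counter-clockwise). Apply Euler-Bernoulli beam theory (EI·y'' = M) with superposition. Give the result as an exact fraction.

R_A = 1088/125 kN, M_A = 4576/375 kN·m, R_B = 1162/125 kN, M_B = -4864/375 kN·m

Load 1 — uniform load w=2 kN/m over full span:
  R_A = wL/2 = 2·8/2 = 8 kN
  M_A = wL²/12 = 2·8²/12 = 32/3 kN·m
  R_B = wL/2 = 2·8/2 = 8 kN
  M_B = -wL²/12 = -2·8²/12 = -32/3 kN·m
Load 2 — point force P=2 kN at a=24/5 m (b=L-a=16/5):
  R_A = Pb²(3a+b)/L³ = 2·(16/5)²·(3·(24/5)+(16/5))/8³ = 88/125 kN
  M_A = Pab²/L² = 2·(24/5)·(16/5)²/8² = 192/125 kN·m
  R_B = Pa²(a+3b)/L³ = 2·(24/5)²·((24/5)+3·(16/5))/8³ = 162/125 kN
  M_B = -Pa²b/L² = -2·(24/5)²·(16/5)/8² = -288/125 kN·m
Superposition: R_A = 1088/125 kN, M_A = 4576/375 kN·m, R_B = 1162/125 kN, M_B = -4864/375 kN·m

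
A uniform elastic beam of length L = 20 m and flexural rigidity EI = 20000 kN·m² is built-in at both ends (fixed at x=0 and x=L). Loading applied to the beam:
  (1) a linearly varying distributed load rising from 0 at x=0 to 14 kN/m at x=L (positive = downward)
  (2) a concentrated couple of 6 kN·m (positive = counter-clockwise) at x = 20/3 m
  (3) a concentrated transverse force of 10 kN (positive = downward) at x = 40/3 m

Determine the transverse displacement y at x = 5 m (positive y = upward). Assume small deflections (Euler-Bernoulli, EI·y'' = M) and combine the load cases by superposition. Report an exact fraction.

Load 1 — triangular load w₀=14 kN/m (0→w₀ over full span):
  y_1 = -w₀x²(L-x)²(x+2L)/(120LEI) = -14·5²·(20-5)²·(5+2·20)/(120·20·20000) = -189/2560 m
Load 2 — applied couple M₀=6 kN·m at a=20/3 m (b=L-a=40/3):
  y_2 = (R_Ax³/6 - M_Ax²/2)/EI  [x≤a] with R_A=2/5, M_A=0 = ((2/5)·5³/6 - 0·5²/2)/20000 = 1/2400 m
Load 3 — point force P=10 kN at a=40/3 m (b=L-a=20/3):
  y_3 = -Pb²x²(3aL-(3a+b)x)/(6L³EI)  [x≤a] = -10·(20/3)²·5²·(3·(40/3)·20-(3·(40/3)+(20/3))·5)/(6·20³·20000) = -17/2592 m
Superposition: y = Σ y_i = -82913/1036800 m ≈ -0.079970 m

y(5) = -82913/1036800 m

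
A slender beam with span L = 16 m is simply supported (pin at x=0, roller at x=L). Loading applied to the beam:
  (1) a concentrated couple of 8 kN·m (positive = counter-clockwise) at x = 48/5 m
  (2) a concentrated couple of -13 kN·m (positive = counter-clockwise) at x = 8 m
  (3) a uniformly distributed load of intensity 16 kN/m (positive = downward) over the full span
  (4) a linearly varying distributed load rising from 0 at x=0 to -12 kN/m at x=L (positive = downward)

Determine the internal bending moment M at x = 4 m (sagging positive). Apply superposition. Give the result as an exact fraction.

Load 1 — applied couple M₀=8 kN·m at a=48/5 m (b=L-a=32/5):
  M_1 = M₀x/L  [x≤a] = 8·4/16 = 2 kN·m
Load 2 — applied couple M₀=-13 kN·m at a=8 m (b=L-a=8):
  M_2 = M₀x/L  [x≤a] = (-13)·4/16 = -13/4 kN·m
Load 3 — uniform load w=16 kN/m over full span:
  M_3 = wx(L-x)/2 = 16·4·(16-4)/2 = 384 kN·m
Load 4 — triangular load w₀=-12 kN/m (0→w₀ over full span):
  M_4 = w₀Lx/6 - w₀x³/(6L) = (-12)·16·4/6 - (-12)·4³/(6·16) = -120 kN·m
Superposition: M = Σ M_i = 1051/4 kN·m ≈ 262.750000 kN·m

M(4) = 1051/4 kN·m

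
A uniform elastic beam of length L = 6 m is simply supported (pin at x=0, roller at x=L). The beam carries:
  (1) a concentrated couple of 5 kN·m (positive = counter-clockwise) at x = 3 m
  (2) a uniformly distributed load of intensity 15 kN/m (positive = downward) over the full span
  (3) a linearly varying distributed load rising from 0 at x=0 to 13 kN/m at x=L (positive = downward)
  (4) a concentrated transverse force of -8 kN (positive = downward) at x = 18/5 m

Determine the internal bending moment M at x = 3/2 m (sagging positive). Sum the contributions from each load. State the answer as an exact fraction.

M(3/2) = 10457/160 kN·m

Load 1 — applied couple M₀=5 kN·m at a=3 m (b=L-a=3):
  M_1 = M₀x/L  [x≤a] = 5·(3/2)/6 = 5/4 kN·m
Load 2 — uniform load w=15 kN/m over full span:
  M_2 = wx(L-x)/2 = 15·(3/2)·(6-(3/2))/2 = 405/8 kN·m
Load 3 — triangular load w₀=13 kN/m (0→w₀ over full span):
  M_3 = w₀Lx/6 - w₀x³/(6L) = 13·6·(3/2)/6 - 13·(3/2)³/(6·6) = 585/32 kN·m
Load 4 — point force P=-8 kN at a=18/5 m (b=L-a=12/5):
  M_4 = Pbx/L  [x≤a] = (-8)·(12/5)·(3/2)/6 = -24/5 kN·m
Superposition: M = Σ M_i = 10457/160 kN·m ≈ 65.356250 kN·m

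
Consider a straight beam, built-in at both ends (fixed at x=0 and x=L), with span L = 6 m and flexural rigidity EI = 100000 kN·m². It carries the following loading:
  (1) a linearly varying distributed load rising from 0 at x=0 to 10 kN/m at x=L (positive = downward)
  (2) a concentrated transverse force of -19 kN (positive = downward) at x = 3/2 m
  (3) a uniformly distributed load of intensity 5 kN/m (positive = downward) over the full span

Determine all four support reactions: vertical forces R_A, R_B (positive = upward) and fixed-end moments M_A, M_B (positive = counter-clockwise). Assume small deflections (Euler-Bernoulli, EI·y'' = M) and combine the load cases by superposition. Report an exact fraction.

Load 1 — triangular load w₀=10 kN/m (0→w₀ over full span):
  R_A = 3w₀L/20 = 3·10·6/20 = 9 kN
  M_A = w₀L²/30 = 10·6²/30 = 12 kN·m
  R_B = 7w₀L/20 = 7·10·6/20 = 21 kN
  M_B = -w₀L²/20 = -10·6²/20 = -18 kN·m
Load 2 — point force P=-19 kN at a=3/2 m (b=L-a=9/2):
  R_A = Pb²(3a+b)/L³ = (-19)·(9/2)²·(3·(3/2)+(9/2))/6³ = -513/32 kN
  M_A = Pab²/L² = (-19)·(3/2)·(9/2)²/6² = -513/32 kN·m
  R_B = Pa²(a+3b)/L³ = (-19)·(3/2)²·((3/2)+3·(9/2))/6³ = -95/32 kN
  M_B = -Pa²b/L² = -(-19)·(3/2)²·(9/2)/6² = 171/32 kN·m
Load 3 — uniform load w=5 kN/m over full span:
  R_A = wL/2 = 5·6/2 = 15 kN
  M_A = wL²/12 = 5·6²/12 = 15 kN·m
  R_B = wL/2 = 5·6/2 = 15 kN
  M_B = -wL²/12 = -5·6²/12 = -15 kN·m
Superposition: R_A = 255/32 kN, M_A = 351/32 kN·m, R_B = 1057/32 kN, M_B = -885/32 kN·m

R_A = 255/32 kN, M_A = 351/32 kN·m, R_B = 1057/32 kN, M_B = -885/32 kN·m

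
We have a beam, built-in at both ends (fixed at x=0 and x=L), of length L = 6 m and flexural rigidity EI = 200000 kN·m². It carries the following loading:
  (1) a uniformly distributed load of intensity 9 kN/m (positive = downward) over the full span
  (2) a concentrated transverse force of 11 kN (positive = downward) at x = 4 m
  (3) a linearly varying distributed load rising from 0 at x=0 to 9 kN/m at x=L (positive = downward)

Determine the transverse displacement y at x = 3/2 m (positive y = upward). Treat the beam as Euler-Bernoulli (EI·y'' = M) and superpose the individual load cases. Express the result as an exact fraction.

Load 1 — uniform load w=9 kN/m over full span:
  y_1 = -wx²(L-x)²/(24EI) = -9·(3/2)²·(6-(3/2))²/(24·200000) = -2187/25600000 m
Load 2 — point force P=11 kN at a=4 m (b=L-a=2):
  y_2 = -Pb²x²(3aL-(3a+b)x)/(6L³EI)  [x≤a] = -11·2²·(3/2)²·(3·4·6-(3·4+2)·(3/2))/(6·6³·200000) = -187/9600000 m
Load 3 — triangular load w₀=9 kN/m (0→w₀ over full span):
  y_3 = -w₀x²(L-x)²(x+2L)/(120LEI) = -9·(3/2)²·(6-(3/2))²·((3/2)+2·6)/(120·6·200000) = -19683/512000000 m
Superposition: y = Σ y_i = -220189/1536000000 m ≈ -0.000143 m

y(3/2) = -220189/1536000000 m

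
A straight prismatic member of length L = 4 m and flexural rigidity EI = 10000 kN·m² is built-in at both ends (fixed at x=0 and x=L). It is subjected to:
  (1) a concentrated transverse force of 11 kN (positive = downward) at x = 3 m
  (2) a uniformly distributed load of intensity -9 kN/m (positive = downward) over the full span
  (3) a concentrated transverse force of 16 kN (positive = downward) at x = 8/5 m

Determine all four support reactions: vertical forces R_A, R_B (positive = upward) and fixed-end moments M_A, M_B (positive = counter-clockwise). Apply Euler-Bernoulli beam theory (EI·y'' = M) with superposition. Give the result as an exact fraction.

R_A = -23653/4000 kN, M_A = -1443/2000 kN·m, R_B = -12347/4000 kN, M_B = -663/2000 kN·m

Load 1 — point force P=11 kN at a=3 m (b=L-a=1):
  R_A = Pb²(3a+b)/L³ = 11·1²·(3·3+1)/4³ = 55/32 kN
  M_A = Pab²/L² = 11·3·1²/4² = 33/16 kN·m
  R_B = Pa²(a+3b)/L³ = 11·3²·(3+3·1)/4³ = 297/32 kN
  M_B = -Pa²b/L² = -11·3²·1/4² = -99/16 kN·m
Load 2 — uniform load w=-9 kN/m over full span:
  R_A = wL/2 = (-9)·4/2 = -18 kN
  M_A = wL²/12 = (-9)·4²/12 = -12 kN·m
  R_B = wL/2 = (-9)·4/2 = -18 kN
  M_B = -wL²/12 = -(-9)·4²/12 = 12 kN·m
Load 3 — point force P=16 kN at a=8/5 m (b=L-a=12/5):
  R_A = Pb²(3a+b)/L³ = 16·(12/5)²·(3·(8/5)+(12/5))/4³ = 1296/125 kN
  M_A = Pab²/L² = 16·(8/5)·(12/5)²/4² = 1152/125 kN·m
  R_B = Pa²(a+3b)/L³ = 16·(8/5)²·((8/5)+3·(12/5))/4³ = 704/125 kN
  M_B = -Pa²b/L² = -16·(8/5)²·(12/5)/4² = -768/125 kN·m
Superposition: R_A = -23653/4000 kN, M_A = -1443/2000 kN·m, R_B = -12347/4000 kN, M_B = -663/2000 kN·m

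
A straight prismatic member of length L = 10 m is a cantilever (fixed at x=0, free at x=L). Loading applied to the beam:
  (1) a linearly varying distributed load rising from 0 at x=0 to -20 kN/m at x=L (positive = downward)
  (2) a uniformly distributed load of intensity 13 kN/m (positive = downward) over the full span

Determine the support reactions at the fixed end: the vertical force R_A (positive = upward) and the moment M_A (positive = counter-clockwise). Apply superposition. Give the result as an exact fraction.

R_A = 30 kN, M_A = -50/3 kN·m

Load 1 — triangular load w₀=-20 kN/m (0→w₀ over full span):
  R_A = w₀L/2 = (-20)·10/2 = -100 kN
  M_A = w₀L²/3 = (-20)·10²/3 = -2000/3 kN·m
Load 2 — uniform load w=13 kN/m over full span:
  R_A = wL = 13·10 = 130 kN
  M_A = wL²/2 = 13·10²/2 = 650 kN·m
Superposition: R_A = 30 kN, M_A = -50/3 kN·m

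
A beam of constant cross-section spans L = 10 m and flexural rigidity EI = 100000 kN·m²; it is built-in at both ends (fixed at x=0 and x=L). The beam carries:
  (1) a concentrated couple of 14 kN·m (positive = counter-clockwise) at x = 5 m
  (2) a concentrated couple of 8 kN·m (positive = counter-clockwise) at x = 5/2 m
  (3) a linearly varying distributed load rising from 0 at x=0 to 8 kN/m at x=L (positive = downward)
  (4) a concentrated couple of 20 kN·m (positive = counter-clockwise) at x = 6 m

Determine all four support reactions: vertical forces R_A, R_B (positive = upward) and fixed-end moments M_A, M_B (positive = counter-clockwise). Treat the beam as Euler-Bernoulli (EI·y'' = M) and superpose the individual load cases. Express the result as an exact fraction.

R_A = 447/25 kN, M_A = 526/15 kN·m, R_B = 553/25 kN, M_B = -158/5 kN·m

Load 1 — applied couple M₀=14 kN·m at a=5 m (b=L-a=5):
  R_A = 6M₀ab/L³ = 6·14·5·5/10³ = 21/10 kN
  M_A = M₀b(2a-b)/L² = 14·5·(2·5-5)/10² = 7/2 kN·m
  R_B = -6M₀ab/L³ = -6·14·5·5/10³ = -21/10 kN
  M_B = M₀a(2b-a)/L² = 14·5·(2·5-5)/10² = 7/2 kN·m
Load 2 — applied couple M₀=8 kN·m at a=5/2 m (b=L-a=15/2):
  R_A = 6M₀ab/L³ = 6·8·(5/2)·(15/2)/10³ = 9/10 kN
  M_A = M₀b(2a-b)/L² = 8·(15/2)·(2·(5/2)-(15/2))/10² = -3/2 kN·m
  R_B = -6M₀ab/L³ = -6·8·(5/2)·(15/2)/10³ = -9/10 kN
  M_B = M₀a(2b-a)/L² = 8·(5/2)·(2·(15/2)-(5/2))/10² = 5/2 kN·m
Load 3 — triangular load w₀=8 kN/m (0→w₀ over full span):
  R_A = 3w₀L/20 = 3·8·10/20 = 12 kN
  M_A = w₀L²/30 = 8·10²/30 = 80/3 kN·m
  R_B = 7w₀L/20 = 7·8·10/20 = 28 kN
  M_B = -w₀L²/20 = -8·10²/20 = -40 kN·m
Load 4 — applied couple M₀=20 kN·m at a=6 m (b=L-a=4):
  R_A = 6M₀ab/L³ = 6·20·6·4/10³ = 72/25 kN
  M_A = M₀b(2a-b)/L² = 20·4·(2·6-4)/10² = 32/5 kN·m
  R_B = -6M₀ab/L³ = -6·20·6·4/10³ = -72/25 kN
  M_B = M₀a(2b-a)/L² = 20·6·(2·4-6)/10² = 12/5 kN·m
Superposition: R_A = 447/25 kN, M_A = 526/15 kN·m, R_B = 553/25 kN, M_B = -158/5 kN·m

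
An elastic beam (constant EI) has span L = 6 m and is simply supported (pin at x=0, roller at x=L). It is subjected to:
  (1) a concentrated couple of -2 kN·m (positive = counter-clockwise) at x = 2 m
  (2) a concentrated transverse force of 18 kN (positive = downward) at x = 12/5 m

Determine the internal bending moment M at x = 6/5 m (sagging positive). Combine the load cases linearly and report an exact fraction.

Load 1 — applied couple M₀=-2 kN·m at a=2 m (b=L-a=4):
  M_1 = M₀x/L  [x≤a] = (-2)·(6/5)/6 = -2/5 kN·m
Load 2 — point force P=18 kN at a=12/5 m (b=L-a=18/5):
  M_2 = Pbx/L  [x≤a] = 18·(18/5)·(6/5)/6 = 324/25 kN·m
Superposition: M = Σ M_i = 314/25 kN·m ≈ 12.560000 kN·m

M(6/5) = 314/25 kN·m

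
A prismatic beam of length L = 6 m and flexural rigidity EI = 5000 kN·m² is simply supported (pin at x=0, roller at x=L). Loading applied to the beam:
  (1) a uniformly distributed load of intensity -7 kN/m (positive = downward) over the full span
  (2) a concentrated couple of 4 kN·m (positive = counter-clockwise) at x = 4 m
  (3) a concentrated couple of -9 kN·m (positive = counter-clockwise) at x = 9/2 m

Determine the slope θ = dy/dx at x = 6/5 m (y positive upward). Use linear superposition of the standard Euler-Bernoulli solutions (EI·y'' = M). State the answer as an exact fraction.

θ(6/5) = 323651/30000000 rad

Load 1 — uniform load w=-7 kN/m over full span:
  θ_1 = -w(L³-6Lx²+4x³)/(24EI) = -(-7)·(6³-6·6·(6/5)²+4·(6/5)³)/(24·5000) = 6237/625000 rad
Load 2 — applied couple M₀=4 kN·m at a=4 m (b=L-a=2):
  θ_2 = (M₀x²/(2L)+C₁)/EI  [x≤a] with C₁=M₀(3b²-L²)/(6L)=-8/3 = (4·(6/5)²/(2·6)+(-8/3))/5000 = -41/93750 rad
Load 3 — applied couple M₀=-9 kN·m at a=9/2 m (b=L-a=3/2):
  θ_3 = (M₀x²/(2L)+C₁)/EI  [x≤a] with C₁=M₀(3b²-L²)/(6L)=117/16 = ((-9)·(6/5)²/(2·6)+(117/16))/5000 = 2493/2000000 rad
Superposition: θ = Σ θ_i = 323651/30000000 rad ≈ 0.010788 rad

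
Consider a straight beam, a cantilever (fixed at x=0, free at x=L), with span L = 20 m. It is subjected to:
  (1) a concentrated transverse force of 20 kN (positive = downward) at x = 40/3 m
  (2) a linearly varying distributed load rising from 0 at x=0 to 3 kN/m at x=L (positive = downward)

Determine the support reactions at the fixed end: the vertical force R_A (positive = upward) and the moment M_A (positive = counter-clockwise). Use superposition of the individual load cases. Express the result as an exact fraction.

R_A = 50 kN, M_A = 2000/3 kN·m

Load 1 — point force P=20 kN at a=40/3 m (b=L-a=20/3):
  R_A = P = 20 kN
  M_A = Pa = 20·(40/3) = 800/3 kN·m
Load 2 — triangular load w₀=3 kN/m (0→w₀ over full span):
  R_A = w₀L/2 = 3·20/2 = 30 kN
  M_A = w₀L²/3 = 3·20²/3 = 400 kN·m
Superposition: R_A = 50 kN, M_A = 2000/3 kN·m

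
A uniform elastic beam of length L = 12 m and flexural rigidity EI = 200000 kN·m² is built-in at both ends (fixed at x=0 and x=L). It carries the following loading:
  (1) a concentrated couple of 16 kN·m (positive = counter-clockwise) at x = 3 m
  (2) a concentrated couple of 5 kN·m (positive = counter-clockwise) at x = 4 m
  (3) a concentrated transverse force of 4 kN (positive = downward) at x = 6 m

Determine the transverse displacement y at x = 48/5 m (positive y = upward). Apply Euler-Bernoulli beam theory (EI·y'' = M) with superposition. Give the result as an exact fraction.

y(48/5) = 7/781250 m

Load 1 — applied couple M₀=16 kN·m at a=3 m (b=L-a=9):
  y_1 = (R_Ax³/6 - M_Ax²/2 - M₀(x-a)²/2)/EI  [x>a] with R_A=3/2, M_A=-3 = ((3/2)·(48/5)³/6 - (-3)·(48/5)²/2 - 16·((48/5)-3)²/2)/200000 = 171/3125000 m
Load 2 — applied couple M₀=5 kN·m at a=4 m (b=L-a=8):
  y_2 = (R_Ax³/6 - M_Ax²/2 - M₀(x-a)²/2)/EI  [x>a] with R_A=5/9, M_A=0 = ((5/9)·(48/5)³/6 - 0·(48/5)²/2 - 5·((48/5)-4)²/2)/200000 = 11/625000 m
Load 3 — point force P=4 kN at a=6 m (b=L-a=6):
  y_3 = -Pa²(L-x)²(3bL-(3b+a)(L-x))/(6L³EI)  [x>a] = -4·6²·(12-(48/5))²·(3·6·12-(3·6+6)·(12-(48/5)))/(6·12³·200000) = -99/1562500 m
Superposition: y = Σ y_i = 7/781250 m ≈ 0.000009 m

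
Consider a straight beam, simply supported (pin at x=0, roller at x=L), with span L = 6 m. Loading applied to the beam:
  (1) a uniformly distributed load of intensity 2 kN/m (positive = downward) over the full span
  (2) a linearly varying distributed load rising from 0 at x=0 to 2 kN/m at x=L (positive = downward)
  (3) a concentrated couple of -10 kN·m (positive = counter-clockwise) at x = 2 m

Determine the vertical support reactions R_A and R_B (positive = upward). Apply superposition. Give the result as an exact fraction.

Load 1 — uniform load w=2 kN/m over full span:
  R_A = wL/2 = 2·6/2 = 6 kN
  R_B = wL/2 = 2·6/2 = 6 kN
Load 2 — triangular load w₀=2 kN/m (0→w₀ over full span):
  R_A = w₀L/6 = 2·6/6 = 2 kN
  R_B = w₀L/3 = 2·6/3 = 4 kN
Load 3 — applied couple M₀=-10 kN·m at a=2 m (b=L-a=4):
  R_A = M₀/L = (-10)/6 = -5/3 kN
  R_B = -M₀/L = -(-10)/6 = 5/3 kN
Superposition: R_A = 19/3 kN, R_B = 35/3 kN

R_A = 19/3 kN, R_B = 35/3 kN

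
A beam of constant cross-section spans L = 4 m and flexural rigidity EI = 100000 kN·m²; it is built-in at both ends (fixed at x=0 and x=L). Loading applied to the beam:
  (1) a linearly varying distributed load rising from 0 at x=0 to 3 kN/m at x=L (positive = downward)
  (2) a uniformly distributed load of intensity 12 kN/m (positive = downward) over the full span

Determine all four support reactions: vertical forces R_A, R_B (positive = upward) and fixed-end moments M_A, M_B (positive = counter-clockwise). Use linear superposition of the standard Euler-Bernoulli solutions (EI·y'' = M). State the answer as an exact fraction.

Load 1 — triangular load w₀=3 kN/m (0→w₀ over full span):
  R_A = 3w₀L/20 = 3·3·4/20 = 9/5 kN
  M_A = w₀L²/30 = 3·4²/30 = 8/5 kN·m
  R_B = 7w₀L/20 = 7·3·4/20 = 21/5 kN
  M_B = -w₀L²/20 = -3·4²/20 = -12/5 kN·m
Load 2 — uniform load w=12 kN/m over full span:
  R_A = wL/2 = 12·4/2 = 24 kN
  M_A = wL²/12 = 12·4²/12 = 16 kN·m
  R_B = wL/2 = 12·4/2 = 24 kN
  M_B = -wL²/12 = -12·4²/12 = -16 kN·m
Superposition: R_A = 129/5 kN, M_A = 88/5 kN·m, R_B = 141/5 kN, M_B = -92/5 kN·m

R_A = 129/5 kN, M_A = 88/5 kN·m, R_B = 141/5 kN, M_B = -92/5 kN·m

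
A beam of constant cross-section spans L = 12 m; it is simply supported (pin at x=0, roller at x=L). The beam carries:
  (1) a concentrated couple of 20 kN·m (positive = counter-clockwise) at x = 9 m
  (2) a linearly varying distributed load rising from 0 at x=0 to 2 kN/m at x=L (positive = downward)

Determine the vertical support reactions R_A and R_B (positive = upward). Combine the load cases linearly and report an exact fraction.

Load 1 — applied couple M₀=20 kN·m at a=9 m (b=L-a=3):
  R_A = M₀/L = 20/12 = 5/3 kN
  R_B = -M₀/L = -20/12 = -5/3 kN
Load 2 — triangular load w₀=2 kN/m (0→w₀ over full span):
  R_A = w₀L/6 = 2·12/6 = 4 kN
  R_B = w₀L/3 = 2·12/3 = 8 kN
Superposition: R_A = 17/3 kN, R_B = 19/3 kN

R_A = 17/3 kN, R_B = 19/3 kN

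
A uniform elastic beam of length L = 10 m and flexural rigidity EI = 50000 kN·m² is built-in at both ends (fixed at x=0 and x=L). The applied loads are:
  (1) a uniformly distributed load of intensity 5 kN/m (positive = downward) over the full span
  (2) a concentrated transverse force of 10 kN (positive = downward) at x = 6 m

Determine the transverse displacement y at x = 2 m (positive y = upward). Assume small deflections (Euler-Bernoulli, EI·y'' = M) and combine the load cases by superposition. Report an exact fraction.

y(2) = -106/78125 m

Load 1 — uniform load w=5 kN/m over full span:
  y_1 = -wx²(L-x)²/(24EI) = -5·2²·(10-2)²/(24·50000) = -2/1875 m
Load 2 — point force P=10 kN at a=6 m (b=L-a=4):
  y_2 = -Pb²x²(3aL-(3a+b)x)/(6L³EI)  [x≤a] = -10·4²·2²·(3·6·10-(3·6+4)·2)/(6·10³·50000) = -68/234375 m
Superposition: y = Σ y_i = -106/78125 m ≈ -0.001357 m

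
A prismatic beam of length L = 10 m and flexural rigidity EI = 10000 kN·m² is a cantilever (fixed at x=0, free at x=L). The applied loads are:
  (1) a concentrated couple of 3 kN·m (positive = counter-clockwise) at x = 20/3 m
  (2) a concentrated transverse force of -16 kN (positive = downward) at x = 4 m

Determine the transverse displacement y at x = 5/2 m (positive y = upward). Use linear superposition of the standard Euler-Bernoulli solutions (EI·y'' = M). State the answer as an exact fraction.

y(5/2) = 161/9600 m

Load 1 — applied couple M₀=3 kN·m at a=20/3 m (b=L-a=10/3):
  y_1 = M₀x²/(2EI)  [x≤a] = 3·(5/2)²/(2·10000) = 3/3200 m
Load 2 — point force P=-16 kN at a=4 m (b=L-a=6):
  y_2 = -Px²(3a-x)/(6EI)  [x≤a] = -(-16)·(5/2)²·(3·4-(5/2))/(6·10000) = 19/1200 m
Superposition: y = Σ y_i = 161/9600 m ≈ 0.016771 m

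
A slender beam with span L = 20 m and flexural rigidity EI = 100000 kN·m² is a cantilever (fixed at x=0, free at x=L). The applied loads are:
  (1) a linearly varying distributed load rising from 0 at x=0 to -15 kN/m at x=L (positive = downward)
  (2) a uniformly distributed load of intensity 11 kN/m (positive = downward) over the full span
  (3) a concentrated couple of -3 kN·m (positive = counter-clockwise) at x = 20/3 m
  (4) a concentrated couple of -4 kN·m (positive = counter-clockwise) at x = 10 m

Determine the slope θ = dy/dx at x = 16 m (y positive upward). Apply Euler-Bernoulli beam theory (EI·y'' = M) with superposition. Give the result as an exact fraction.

θ(16) = 179/75000 rad

Load 1 — triangular load w₀=-15 kN/m (0→w₀ over full span):
  θ_1 = (w₀Lx²/4-w₀L²x/3-w₀x⁴/(24L))/EI = ((-15)·20·16²/4-(-15)·20²·16/3-(-15)·16⁴/(24·20))/100000 = 464/3125 rad
Load 2 — uniform load w=11 kN/m over full span:
  θ_2 = -wx(x²-3Lx+3L²)/(6EI) = -11·16·(16²-3·20·16+3·20²)/(6·100000) = -1364/9375 rad
Load 3 — applied couple M₀=-3 kN·m at a=20/3 m (b=L-a=40/3):
  θ_3 = M₀a/EI  [x>a] = (-3)·(20/3)/100000 = -1/5000 rad
Load 4 — applied couple M₀=-4 kN·m at a=10 m (b=L-a=10):
  θ_4 = M₀a/EI  [x>a] = (-4)·10/100000 = -1/2500 rad
Superposition: θ = Σ θ_i = 179/75000 rad ≈ 0.002387 rad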